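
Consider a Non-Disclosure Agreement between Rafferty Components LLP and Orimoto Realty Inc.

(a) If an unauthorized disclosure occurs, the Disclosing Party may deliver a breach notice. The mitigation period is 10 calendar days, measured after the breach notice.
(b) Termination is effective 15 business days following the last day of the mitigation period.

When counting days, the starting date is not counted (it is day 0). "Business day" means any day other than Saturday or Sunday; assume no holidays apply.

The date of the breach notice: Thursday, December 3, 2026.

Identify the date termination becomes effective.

January 1, 2027

The last day of the mitigation period: December 3, 2026 + 10 days = December 13, 2026.
The date termination becomes effective: 15 business days after Sunday, December 13, 2026, skipping weekends — Dec 14, Dec 15, Dec 16, Dec 17, …, Dec 30, Dec 31, Jan 1 — lands on Friday, January 1, 2027.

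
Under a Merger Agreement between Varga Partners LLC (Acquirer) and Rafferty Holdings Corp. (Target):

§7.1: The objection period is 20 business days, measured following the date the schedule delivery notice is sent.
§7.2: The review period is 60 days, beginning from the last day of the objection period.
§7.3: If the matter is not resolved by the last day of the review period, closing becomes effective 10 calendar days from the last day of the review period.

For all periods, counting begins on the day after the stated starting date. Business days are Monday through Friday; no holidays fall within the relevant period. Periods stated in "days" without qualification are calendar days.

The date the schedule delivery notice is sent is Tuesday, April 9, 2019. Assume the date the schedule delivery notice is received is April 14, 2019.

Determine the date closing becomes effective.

July 16, 2019

The last day of the objection period: counting 20 business days from Tuesday, April 9, 2019 (Apr 10, Apr 11, Apr 12, Apr 15, …, May 3, May 6, May 7, skipping weekends) reaches Tuesday, May 7, 2019.
Adding 60 calendar days to May 7, 2019 gives July 6, 2019, which is the last day of the review period.
Adding 10 calendar days to July 6, 2019 gives July 16, 2019, which is the date closing becomes effective.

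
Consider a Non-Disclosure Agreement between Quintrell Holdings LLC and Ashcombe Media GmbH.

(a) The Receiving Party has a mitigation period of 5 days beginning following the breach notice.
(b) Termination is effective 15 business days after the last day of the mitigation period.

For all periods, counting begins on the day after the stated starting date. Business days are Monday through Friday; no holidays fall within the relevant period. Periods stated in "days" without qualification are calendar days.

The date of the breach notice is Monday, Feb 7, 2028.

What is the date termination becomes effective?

The last day of the mitigation period: 5 calendar days after Feb 7, 2028 is Feb 12, 2028.
The date termination becomes effective: 15 business days after Saturday, Feb 12, 2028, skipping weekends — Feb 14, Feb 15, Feb 16, Feb 17, …, Mar 1, Mar 2, Mar 3 — lands on Friday, Mar 3, 2028.

Mar 3, 2028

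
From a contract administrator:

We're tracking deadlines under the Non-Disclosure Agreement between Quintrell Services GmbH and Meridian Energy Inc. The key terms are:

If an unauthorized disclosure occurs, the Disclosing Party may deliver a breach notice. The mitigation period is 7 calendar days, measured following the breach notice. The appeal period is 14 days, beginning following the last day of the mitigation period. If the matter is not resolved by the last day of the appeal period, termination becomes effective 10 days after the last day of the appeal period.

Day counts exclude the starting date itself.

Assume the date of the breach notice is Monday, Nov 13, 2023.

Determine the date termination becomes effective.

The last day of the mitigation period: Nov 13, 2023 + 7 days = Nov 20, 2023.
The last day of the appeal period: 14 calendar days after Nov 20, 2023 is Dec 4, 2023.
The date termination becomes effective: Dec 4, 2023 + 10 days = Dec 14, 2023.

Dec 14, 2023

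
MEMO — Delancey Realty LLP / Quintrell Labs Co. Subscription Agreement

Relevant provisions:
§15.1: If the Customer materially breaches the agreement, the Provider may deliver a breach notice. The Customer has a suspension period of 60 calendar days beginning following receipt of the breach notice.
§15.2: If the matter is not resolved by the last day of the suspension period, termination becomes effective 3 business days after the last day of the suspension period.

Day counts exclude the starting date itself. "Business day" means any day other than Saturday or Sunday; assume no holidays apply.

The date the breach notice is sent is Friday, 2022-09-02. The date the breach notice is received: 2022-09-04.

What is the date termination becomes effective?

2022-11-08

Adding 60 calendar days to 2022-09-04 gives 2022-11-03, which is the last day of the suspension period.
The date termination becomes effective: 3 business days after Thursday, 2022-11-03, skipping weekends — Nov 4, Nov 7, Nov 8 — lands on Tuesday, 2022-11-08.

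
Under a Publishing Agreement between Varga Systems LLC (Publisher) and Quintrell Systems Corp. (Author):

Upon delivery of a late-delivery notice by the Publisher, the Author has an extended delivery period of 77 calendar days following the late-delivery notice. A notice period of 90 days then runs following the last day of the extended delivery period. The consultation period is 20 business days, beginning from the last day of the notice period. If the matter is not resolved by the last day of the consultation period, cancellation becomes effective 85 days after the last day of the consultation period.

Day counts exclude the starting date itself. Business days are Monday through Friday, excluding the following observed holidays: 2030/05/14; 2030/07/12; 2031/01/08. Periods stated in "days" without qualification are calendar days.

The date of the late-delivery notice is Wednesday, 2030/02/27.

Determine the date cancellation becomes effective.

The last day of the extended delivery period: 2030/02/27 + 77 days = 2030/05/15.
Adding 90 calendar days to 2030/05/15 gives 2030/08/13, which is the last day of the notice period.
The last day of the consultation period: counting 20 business days from Tuesday, 2030/08/13 (Aug 14, Aug 15, Aug 16, Aug 19, …, Sep 6, Sep 9, Sep 10, skipping weekends) reaches Tuesday, 2030/09/10.
The date cancellation becomes effective: 2030/09/10 + 85 days = 2030/12/04.

2030/12/04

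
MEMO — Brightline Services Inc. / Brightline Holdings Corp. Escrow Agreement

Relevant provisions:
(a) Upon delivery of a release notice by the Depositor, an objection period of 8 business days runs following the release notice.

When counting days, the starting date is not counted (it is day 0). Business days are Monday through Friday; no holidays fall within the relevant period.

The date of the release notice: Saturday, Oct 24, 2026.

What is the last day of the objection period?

The last day of the objection period: counting 8 business days from Saturday, Oct 24, 2026 (Oct 26, Oct 27, Oct 28, Oct 29, Oct 30, Nov 2, Nov 3, Nov 4, skipping weekends) reaches Wednesday, Nov 4, 2026.

Nov 4, 2026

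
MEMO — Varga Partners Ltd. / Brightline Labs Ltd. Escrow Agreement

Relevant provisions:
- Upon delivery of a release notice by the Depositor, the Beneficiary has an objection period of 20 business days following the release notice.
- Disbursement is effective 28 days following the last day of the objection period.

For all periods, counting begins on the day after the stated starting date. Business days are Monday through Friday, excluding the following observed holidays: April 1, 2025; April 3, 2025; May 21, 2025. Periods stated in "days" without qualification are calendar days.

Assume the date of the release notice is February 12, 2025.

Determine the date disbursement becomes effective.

The last day of the objection period: 20 business days after Wednesday, February 12, 2025, skipping weekends — Feb 13, Feb 14, Feb 17, Feb 18, …, Mar 10, Mar 11, Mar 12 — lands on Wednesday, March 12, 2025.
The date disbursement becomes effective: March 12, 2025 + 28 days = April 9, 2025.

April 9, 2025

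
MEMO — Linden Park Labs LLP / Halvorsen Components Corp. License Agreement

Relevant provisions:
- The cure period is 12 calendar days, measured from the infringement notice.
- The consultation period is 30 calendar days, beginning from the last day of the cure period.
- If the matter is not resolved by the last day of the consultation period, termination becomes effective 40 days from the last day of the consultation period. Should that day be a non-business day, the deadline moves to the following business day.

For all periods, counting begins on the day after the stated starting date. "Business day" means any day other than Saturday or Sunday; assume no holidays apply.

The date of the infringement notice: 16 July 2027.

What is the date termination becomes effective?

The last day of the cure period: 12 calendar days after 16 July 2027 is 28 July 2027.
The last day of the consultation period: 30 calendar days after 28 July 2027 is 27 August 2027.
Adding 40 calendar days to 27 August 2027 gives 6 October 2027, which is the date termination becomes effective. 6 October 2027 is a Wednesday, so no roll-forward applies.

6 October 2027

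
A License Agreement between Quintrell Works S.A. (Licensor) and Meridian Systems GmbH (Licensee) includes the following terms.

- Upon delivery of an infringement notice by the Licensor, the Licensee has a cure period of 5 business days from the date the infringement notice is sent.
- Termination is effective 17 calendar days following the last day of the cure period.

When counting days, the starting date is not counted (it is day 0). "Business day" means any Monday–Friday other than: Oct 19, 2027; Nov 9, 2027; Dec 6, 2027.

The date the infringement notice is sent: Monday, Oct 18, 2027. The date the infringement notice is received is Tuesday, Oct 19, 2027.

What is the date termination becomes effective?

Nov 12, 2027

The last day of the cure period: 5 business days after Monday, Oct 18, 2027, skipping weekends and the listed holiday on Oct 19 — Oct 20, Oct 21, Oct 22, Oct 25, Oct 26 — lands on Tuesday, Oct 26, 2027.
Adding 17 calendar days to Oct 26, 2027 gives Nov 12, 2027, which is the date termination becomes effective.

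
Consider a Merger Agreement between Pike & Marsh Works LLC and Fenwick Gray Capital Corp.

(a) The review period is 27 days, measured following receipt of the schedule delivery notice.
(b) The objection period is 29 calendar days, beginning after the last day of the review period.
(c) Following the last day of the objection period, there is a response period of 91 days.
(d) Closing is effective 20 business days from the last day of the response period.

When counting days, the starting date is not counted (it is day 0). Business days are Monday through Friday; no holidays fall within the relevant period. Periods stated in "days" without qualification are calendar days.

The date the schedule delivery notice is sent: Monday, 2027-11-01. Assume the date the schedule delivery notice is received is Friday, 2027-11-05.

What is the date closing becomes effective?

Adding 27 calendar days to 2027-11-05 gives 2027-12-02, which is the last day of the review period.
The last day of the objection period: 2027-12-02 + 29 days = 2027-12-31.
Adding 91 calendar days to 2027-12-31 gives 2028-03-31, which is the last day of the response period.
From Friday, 2028-03-31, 20 business days (Apr 3, Apr 4, Apr 5, Apr 6, …, Apr 26, Apr 27, Apr 28, skipping weekends) brings us to Friday, 2028-04-28, which is the date closing becomes effective.

2028-04-28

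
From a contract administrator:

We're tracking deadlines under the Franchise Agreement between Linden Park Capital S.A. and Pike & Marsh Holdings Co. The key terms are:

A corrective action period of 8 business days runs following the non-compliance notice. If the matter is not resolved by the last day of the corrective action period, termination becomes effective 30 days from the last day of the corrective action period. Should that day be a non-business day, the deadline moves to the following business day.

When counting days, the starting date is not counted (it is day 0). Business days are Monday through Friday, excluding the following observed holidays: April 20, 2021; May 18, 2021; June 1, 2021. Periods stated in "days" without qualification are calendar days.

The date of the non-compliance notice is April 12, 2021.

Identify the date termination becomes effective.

May 24, 2021

The last day of the corrective action period: 8 business days after Monday, April 12, 2021, skipping weekends and the listed holiday on Apr 20 — Apr 13, Apr 14, Apr 15, Apr 16, Apr 19, Apr 21, Apr 22, Apr 23 — lands on Friday, April 23, 2021.
The date termination becomes effective: 30 calendar days after April 23, 2021 is May 23, 2021. That falls on a Sunday, so it rolls to the next business day, Monday, May 24, 2021.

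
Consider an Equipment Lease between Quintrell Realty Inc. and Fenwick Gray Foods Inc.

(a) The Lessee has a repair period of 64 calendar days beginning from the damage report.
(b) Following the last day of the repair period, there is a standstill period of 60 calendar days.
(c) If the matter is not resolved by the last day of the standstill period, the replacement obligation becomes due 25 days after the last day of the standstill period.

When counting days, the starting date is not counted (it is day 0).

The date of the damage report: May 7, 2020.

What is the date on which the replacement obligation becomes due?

October 3, 2020

The last day of the repair period: 64 calendar days after May 7, 2020 is July 10, 2020.
The last day of the standstill period: 60 calendar days after July 10, 2020 is September 8, 2020.
The date on which the replacement obligation becomes due: September 8, 2020 + 25 days = October 3, 2020.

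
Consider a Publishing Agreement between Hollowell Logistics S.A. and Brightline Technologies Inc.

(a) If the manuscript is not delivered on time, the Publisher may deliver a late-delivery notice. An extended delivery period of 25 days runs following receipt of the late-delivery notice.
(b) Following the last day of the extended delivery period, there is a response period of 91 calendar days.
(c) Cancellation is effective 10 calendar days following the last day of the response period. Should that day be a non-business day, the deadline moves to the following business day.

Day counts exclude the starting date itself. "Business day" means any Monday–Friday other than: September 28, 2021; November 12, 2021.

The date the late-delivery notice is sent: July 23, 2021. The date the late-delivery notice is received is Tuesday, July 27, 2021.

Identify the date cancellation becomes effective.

The last day of the extended delivery period: July 27, 2021 + 25 days = August 21, 2021.
The last day of the response period: August 21, 2021 + 91 days = November 20, 2021.
Adding 10 calendar days to November 20, 2021 gives November 30, 2021, which is the date cancellation becomes effective. November 30, 2021 is a Tuesday and is not a listed holiday, so no roll-forward applies.

November 30, 2021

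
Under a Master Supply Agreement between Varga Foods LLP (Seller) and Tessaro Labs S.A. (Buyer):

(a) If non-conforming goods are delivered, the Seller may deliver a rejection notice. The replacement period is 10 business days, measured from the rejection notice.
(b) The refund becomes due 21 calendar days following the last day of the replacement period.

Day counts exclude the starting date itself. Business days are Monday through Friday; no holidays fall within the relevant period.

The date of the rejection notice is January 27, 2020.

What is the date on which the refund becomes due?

March 2, 2020

The last day of the replacement period: counting 10 business days from Monday, January 27, 2020 (Jan 28, Jan 29, Jan 30, Jan 31, Feb 3, Feb 4, Feb 5, Feb 6, Feb 7, Feb 10, skipping weekends) reaches Monday, February 10, 2020.
The date on which the refund becomes due: 21 calendar days after February 10, 2020 is March 2, 2020.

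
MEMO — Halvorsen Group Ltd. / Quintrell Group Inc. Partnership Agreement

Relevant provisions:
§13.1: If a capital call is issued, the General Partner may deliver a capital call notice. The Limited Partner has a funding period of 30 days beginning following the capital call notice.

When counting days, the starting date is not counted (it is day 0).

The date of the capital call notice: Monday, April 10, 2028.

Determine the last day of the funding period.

May 10, 2028

The last day of the funding period: 30 calendar days after April 10, 2028 is May 10, 2028.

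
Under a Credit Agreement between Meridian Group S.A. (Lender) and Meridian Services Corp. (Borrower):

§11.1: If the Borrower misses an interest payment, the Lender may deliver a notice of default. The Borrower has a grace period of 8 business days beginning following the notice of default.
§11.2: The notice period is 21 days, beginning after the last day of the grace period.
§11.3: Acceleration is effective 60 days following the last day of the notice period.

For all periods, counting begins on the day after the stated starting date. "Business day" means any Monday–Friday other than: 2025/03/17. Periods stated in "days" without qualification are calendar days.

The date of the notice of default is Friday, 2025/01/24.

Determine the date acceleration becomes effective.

2025/04/27

From Friday, 2025/01/24, 8 business days (Jan 27, Jan 28, Jan 29, Jan 30, Jan 31, Feb 3, Feb 4, Feb 5, skipping weekends) brings us to Wednesday, 2025/02/05, which is the last day of the grace period.
The last day of the notice period: 21 calendar days after 2025/02/05 is 2025/02/26.
Adding 60 calendar days to 2025/02/26 gives 2025/04/27, which is the date acceleration becomes effective.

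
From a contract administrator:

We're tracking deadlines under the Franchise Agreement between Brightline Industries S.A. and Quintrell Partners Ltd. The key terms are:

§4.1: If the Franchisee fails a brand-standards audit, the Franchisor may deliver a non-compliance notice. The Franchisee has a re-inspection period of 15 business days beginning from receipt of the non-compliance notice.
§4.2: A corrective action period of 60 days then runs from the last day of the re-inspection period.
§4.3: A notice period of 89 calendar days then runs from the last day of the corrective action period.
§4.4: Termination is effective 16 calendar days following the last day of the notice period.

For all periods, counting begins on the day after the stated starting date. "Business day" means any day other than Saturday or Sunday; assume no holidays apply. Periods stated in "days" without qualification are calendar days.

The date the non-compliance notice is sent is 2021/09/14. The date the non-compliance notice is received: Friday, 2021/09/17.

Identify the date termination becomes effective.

The last day of the re-inspection period: counting 15 business days from Friday, 2021/09/17 (Sep 20, Sep 21, Sep 22, Sep 23, …, Oct 6, Oct 7, Oct 8, skipping weekends) reaches Friday, 2021/10/08.
The last day of the corrective action period: 2021/10/08 + 60 days = 2021/12/07.
The last day of the notice period: 2021/12/07 + 89 days = 2022/03/06.
Adding 16 calendar days to 2022/03/06 gives 2022/03/22, which is the date termination becomes effective.

2022/03/22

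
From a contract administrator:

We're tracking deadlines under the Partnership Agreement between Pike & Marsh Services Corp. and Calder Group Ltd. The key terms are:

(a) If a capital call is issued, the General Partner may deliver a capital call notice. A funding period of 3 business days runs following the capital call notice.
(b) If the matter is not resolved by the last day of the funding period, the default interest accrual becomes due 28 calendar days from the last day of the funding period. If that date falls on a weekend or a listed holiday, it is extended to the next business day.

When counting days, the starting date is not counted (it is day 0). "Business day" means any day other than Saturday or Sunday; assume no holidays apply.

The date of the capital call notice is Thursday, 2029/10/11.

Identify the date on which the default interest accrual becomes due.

The last day of the funding period: 3 business days after Thursday, 2029/10/11, skipping weekends — Oct 12, Oct 15, Oct 16 — lands on Tuesday, 2029/10/16.
The date on which the default interest accrual becomes due: 28 calendar days after 2029/10/16 is 2029/11/13. 2029/11/13 is a Tuesday, so no roll-forward applies.

2029/11/13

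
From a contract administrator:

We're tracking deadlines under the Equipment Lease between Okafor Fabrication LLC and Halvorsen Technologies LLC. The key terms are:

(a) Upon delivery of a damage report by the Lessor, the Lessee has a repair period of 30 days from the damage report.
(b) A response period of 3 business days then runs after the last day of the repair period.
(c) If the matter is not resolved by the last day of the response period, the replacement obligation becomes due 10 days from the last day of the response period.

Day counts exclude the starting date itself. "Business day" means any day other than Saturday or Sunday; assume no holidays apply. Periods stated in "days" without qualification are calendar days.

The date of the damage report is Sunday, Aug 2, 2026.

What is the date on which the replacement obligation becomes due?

Sep 14, 2026

The last day of the repair period: 30 calendar days after Aug 2, 2026 is Sep 1, 2026.
The last day of the response period: counting 3 business days from Tuesday, Sep 1, 2026 (Sep 2, Sep 3, Sep 4, skipping weekends) reaches Friday, Sep 4, 2026.
The date on which the replacement obligation becomes due: 10 calendar days after Sep 4, 2026 is Sep 14, 2026.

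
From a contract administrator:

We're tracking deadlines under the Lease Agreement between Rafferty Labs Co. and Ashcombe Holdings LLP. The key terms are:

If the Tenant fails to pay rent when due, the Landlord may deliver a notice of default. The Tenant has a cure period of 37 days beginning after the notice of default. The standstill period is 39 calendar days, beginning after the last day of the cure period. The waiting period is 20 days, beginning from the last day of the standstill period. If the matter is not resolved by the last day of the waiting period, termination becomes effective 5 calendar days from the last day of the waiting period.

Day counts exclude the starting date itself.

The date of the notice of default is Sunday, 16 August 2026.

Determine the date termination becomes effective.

The last day of the cure period: 16 August 2026 + 37 days = 22 September 2026.
Adding 39 calendar days to 22 September 2026 gives 31 October 2026, which is the last day of the standstill period.
The last day of the waiting period: 31 October 2026 + 20 days = 20 November 2026.
The date termination becomes effective: 5 calendar days after 20 November 2026 is 25 November 2026.

25 November 2026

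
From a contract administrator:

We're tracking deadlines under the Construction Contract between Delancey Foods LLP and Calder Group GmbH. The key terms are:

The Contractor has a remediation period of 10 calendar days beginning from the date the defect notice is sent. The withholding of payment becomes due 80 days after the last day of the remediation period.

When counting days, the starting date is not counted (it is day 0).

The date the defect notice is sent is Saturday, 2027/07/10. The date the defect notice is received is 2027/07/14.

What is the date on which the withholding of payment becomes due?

The last day of the remediation period: 10 calendar days after 2027/07/10 is 2027/07/20.
The date on which the withholding of payment becomes due: 2027/07/20 + 80 days = 2027/10/08.

2027/10/08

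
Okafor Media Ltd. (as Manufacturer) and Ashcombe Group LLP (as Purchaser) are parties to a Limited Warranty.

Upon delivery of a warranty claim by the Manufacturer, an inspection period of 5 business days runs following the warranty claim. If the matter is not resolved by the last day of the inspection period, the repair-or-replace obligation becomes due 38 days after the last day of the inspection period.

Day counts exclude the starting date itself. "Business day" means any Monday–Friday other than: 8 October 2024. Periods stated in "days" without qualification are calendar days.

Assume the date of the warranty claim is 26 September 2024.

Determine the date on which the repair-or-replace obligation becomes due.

The last day of the inspection period: counting 5 business days from Thursday, 26 September 2024 (Sep 27, Sep 30, Oct 1, Oct 2, Oct 3, skipping weekends) reaches Thursday, 3 October 2024.
Adding 38 calendar days to 3 October 2024 gives 10 November 2024, which is the date on which the repair-or-replace obligation becomes due.

10 November 2024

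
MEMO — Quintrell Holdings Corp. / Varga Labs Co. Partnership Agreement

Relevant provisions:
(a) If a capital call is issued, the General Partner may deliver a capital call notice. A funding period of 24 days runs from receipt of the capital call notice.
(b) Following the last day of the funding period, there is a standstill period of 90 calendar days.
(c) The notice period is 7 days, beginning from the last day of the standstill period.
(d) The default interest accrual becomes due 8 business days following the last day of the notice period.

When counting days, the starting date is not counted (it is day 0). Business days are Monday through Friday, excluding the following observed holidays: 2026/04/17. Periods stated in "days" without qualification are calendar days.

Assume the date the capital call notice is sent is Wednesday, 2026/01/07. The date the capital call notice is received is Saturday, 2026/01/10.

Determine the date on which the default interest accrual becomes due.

2026/05/21

The last day of the funding period: 2026/01/10 + 24 days = 2026/02/03.
The last day of the standstill period: 90 calendar days after 2026/02/03 is 2026/05/04.
The last day of the notice period: 2026/05/04 + 7 days = 2026/05/11.
The date on which the default interest accrual becomes due: 8 business days after Monday, 2026/05/11, skipping weekends — May 12, May 13, May 14, May 15, May 18, May 19, May 20, May 21 — lands on Thursday, 2026/05/21.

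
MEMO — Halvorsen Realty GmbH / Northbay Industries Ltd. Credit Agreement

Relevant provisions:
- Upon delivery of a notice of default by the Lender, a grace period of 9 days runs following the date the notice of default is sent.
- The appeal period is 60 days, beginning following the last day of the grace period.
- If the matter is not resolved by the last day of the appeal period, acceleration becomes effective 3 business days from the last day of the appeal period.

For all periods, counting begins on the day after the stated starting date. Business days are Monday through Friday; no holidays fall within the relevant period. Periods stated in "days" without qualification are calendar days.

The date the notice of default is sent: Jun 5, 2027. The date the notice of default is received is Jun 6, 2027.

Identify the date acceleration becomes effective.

The last day of the grace period: 9 calendar days after Jun 5, 2027 is Jun 14, 2027.
The last day of the appeal period: 60 calendar days after Jun 14, 2027 is Aug 13, 2027.
From Friday, Aug 13, 2027, 3 business days (Aug 16, Aug 17, Aug 18, skipping weekends) brings us to Wednesday, Aug 18, 2027, which is the date acceleration becomes effective.

Aug 18, 2027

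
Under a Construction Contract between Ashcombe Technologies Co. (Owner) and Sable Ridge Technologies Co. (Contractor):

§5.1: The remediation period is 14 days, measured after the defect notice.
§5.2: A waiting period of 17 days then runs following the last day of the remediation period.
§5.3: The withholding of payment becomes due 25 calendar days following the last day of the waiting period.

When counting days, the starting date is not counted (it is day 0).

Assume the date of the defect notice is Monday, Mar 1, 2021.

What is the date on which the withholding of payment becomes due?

The last day of the remediation period: Mar 1, 2021 + 14 days = Mar 15, 2021.
The last day of the waiting period: 17 calendar days after Mar 15, 2021 is Apr 1, 2021.
The date on which the withholding of payment becomes due: Apr 1, 2021 + 25 days = Apr 26, 2021.

Apr 26, 2021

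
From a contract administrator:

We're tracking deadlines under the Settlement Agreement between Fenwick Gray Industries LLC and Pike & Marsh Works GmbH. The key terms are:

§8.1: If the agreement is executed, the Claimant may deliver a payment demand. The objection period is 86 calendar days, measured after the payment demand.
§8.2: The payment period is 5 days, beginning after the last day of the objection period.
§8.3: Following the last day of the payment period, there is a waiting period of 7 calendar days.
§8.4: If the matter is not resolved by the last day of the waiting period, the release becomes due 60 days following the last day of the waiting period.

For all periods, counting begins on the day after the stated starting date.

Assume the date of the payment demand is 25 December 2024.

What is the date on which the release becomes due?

1 June 2025

Adding 86 calendar days to 25 December 2024 gives 21 March 2025, which is the last day of the objection period.
The last day of the payment period: 5 calendar days after 21 March 2025 is 26 March 2025.
Adding 7 calendar days to 26 March 2025 gives 2 April 2025, which is the last day of the waiting period.
The date on which the release becomes due: 2 April 2025 + 60 days = 1 June 2025.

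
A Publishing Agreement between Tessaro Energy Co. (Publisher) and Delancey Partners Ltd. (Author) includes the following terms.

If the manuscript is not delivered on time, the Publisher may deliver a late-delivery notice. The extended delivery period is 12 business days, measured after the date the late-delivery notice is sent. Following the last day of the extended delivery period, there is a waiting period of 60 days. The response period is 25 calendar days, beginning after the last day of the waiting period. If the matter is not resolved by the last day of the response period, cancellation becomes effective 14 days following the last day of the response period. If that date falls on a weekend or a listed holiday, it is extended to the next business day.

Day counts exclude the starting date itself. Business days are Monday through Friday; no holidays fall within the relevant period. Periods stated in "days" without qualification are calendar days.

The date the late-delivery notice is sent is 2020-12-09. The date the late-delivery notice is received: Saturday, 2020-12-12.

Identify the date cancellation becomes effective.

2021-04-05

The last day of the extended delivery period: 12 business days after Wednesday, 2020-12-09, skipping weekends — Dec 10, Dec 11, Dec 14, Dec 15, …, Dec 23, Dec 24, Dec 25 — lands on Friday, 2020-12-25.
Adding 60 calendar days to 2020-12-25 gives 2021-02-23, which is the last day of the waiting period.
The last day of the response period: 2021-02-23 + 25 days = 2021-03-20.
The date cancellation becomes effective: 2021-03-20 + 14 days = 2021-04-03. That falls on a Saturday, so it rolls to the next business day, Monday, 2021-04-05.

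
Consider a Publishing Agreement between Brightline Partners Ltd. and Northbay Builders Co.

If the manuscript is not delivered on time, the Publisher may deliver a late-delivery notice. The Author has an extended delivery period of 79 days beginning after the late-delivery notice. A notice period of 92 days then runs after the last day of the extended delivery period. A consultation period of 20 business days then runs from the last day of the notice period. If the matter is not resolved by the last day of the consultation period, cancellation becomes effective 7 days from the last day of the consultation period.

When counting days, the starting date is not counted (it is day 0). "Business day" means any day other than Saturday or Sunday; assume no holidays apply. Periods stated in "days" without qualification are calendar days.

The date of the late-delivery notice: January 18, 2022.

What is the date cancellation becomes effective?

The last day of the extended delivery period: January 18, 2022 + 79 days = April 7, 2022.
The last day of the notice period: 92 calendar days after April 7, 2022 is July 8, 2022.
The last day of the consultation period: counting 20 business days from Friday, July 8, 2022 (Jul 11, Jul 12, Jul 13, Jul 14, …, Aug 3, Aug 4, Aug 5, skipping weekends) reaches Friday, August 5, 2022.
Adding 7 calendar days to August 5, 2022 gives August 12, 2022, which is the date cancellation becomes effective.

August 12, 2022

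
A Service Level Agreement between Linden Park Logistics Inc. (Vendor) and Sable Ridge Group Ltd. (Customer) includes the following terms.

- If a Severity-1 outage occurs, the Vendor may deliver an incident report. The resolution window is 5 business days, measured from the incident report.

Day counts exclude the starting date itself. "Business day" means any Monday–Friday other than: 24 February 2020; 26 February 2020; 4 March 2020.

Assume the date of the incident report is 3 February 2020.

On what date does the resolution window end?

10 February 2020

The last day of the resolution window: counting 5 business days from Monday, 3 February 2020 (Feb 4, Feb 5, Feb 6, Feb 7, Feb 10, skipping weekends) reaches Monday, 10 February 2020.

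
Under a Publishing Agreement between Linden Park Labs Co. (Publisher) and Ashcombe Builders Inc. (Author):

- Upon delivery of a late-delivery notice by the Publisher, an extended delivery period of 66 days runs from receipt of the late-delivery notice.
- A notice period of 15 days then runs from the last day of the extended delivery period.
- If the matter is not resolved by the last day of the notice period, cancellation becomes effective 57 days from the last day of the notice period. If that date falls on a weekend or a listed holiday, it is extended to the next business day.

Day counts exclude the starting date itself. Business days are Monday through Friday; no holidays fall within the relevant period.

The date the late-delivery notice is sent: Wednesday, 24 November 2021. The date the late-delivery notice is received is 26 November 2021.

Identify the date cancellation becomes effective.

13 April 2022

The last day of the extended delivery period: 66 calendar days after 26 November 2021 is 31 January 2022.
Adding 15 calendar days to 31 January 2022 gives 15 February 2022, which is the last day of the notice period.
Adding 57 calendar days to 15 February 2022 gives 13 April 2022, which is the date cancellation becomes effective. 13 April 2022 is a Wednesday, so no roll-forward applies.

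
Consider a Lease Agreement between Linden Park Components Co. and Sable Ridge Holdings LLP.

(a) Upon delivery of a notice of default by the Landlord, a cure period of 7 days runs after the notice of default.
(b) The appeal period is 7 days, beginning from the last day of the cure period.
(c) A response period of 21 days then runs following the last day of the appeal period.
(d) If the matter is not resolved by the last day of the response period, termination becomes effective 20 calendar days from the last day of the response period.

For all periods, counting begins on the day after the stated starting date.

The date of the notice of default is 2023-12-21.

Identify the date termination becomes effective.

Adding 7 calendar days to 2023-12-21 gives 2023-12-28, which is the last day of the cure period.
Adding 7 calendar days to 2023-12-28 gives 2024-01-04, which is the last day of the appeal period.
The last day of the response period: 2024-01-04 + 21 days = 2024-01-25.
The date termination becomes effective: 2024-01-25 + 20 days = 2024-02-14.

2024-02-14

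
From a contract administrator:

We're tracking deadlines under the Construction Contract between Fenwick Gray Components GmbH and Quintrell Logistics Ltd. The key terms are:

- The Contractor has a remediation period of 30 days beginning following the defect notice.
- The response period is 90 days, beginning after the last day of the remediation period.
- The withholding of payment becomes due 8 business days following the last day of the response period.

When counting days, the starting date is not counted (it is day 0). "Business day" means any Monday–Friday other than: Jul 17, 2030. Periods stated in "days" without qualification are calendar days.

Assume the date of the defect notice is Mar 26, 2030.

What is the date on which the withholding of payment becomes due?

The last day of the remediation period: Mar 26, 2030 + 30 days = Apr 25, 2030.
Adding 90 calendar days to Apr 25, 2030 gives Jul 24, 2030, which is the last day of the response period.
From Wednesday, Jul 24, 2030, 8 business days (Jul 25, Jul 26, Jul 29, Jul 30, Jul 31, Aug 1, Aug 2, Aug 5, skipping weekends) brings us to Monday, Aug 5, 2030, which is the date on which the withholding of payment becomes due.

Aug 5, 2030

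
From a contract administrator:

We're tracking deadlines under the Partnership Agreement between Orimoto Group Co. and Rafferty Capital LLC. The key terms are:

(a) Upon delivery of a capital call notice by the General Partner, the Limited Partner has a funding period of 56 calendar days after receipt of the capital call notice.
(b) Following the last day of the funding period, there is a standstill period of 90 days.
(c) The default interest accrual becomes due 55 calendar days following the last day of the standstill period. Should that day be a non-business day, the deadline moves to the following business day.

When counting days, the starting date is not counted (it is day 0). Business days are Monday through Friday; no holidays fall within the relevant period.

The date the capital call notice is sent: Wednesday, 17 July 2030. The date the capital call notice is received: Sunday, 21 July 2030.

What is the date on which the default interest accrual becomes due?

Adding 56 calendar days to 21 July 2030 gives 15 September 2030, which is the last day of the funding period.
The last day of the standstill period: 90 calendar days after 15 September 2030 is 14 December 2030.
The date on which the default interest accrual becomes due: 55 calendar days after 14 December 2030 is 7 February 2031. 7 February 2031 is a Friday, so no roll-forward applies.

7 February 2031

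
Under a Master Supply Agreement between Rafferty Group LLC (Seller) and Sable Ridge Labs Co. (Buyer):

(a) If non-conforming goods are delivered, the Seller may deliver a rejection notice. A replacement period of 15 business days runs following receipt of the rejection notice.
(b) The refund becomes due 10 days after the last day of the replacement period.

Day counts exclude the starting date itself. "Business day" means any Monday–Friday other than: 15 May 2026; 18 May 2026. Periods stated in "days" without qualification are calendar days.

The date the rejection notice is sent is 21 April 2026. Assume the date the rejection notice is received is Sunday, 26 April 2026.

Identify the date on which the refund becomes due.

The last day of the replacement period: 15 business days after Sunday, 26 April 2026, skipping weekends and the listed holidays on May 15, May 18 — Apr 27, Apr 28, Apr 29, Apr 30, …, May 13, May 14, May 19 — lands on Tuesday, 19 May 2026.
The date on which the refund becomes due: 10 calendar days after 19 May 2026 is 29 May 2026.

29 May 2026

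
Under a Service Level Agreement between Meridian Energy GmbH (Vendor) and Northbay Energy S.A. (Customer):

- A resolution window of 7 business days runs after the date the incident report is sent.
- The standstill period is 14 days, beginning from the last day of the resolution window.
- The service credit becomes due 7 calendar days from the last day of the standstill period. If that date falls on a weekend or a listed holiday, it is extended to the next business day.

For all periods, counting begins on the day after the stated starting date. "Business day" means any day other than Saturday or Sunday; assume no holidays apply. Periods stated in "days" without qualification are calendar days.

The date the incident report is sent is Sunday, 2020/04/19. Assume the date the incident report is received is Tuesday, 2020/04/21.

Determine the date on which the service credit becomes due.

From Sunday, 2020/04/19, 7 business days (Apr 20, Apr 21, Apr 22, Apr 23, Apr 24, Apr 27, Apr 28, skipping weekends) brings us to Tuesday, 2020/04/28, which is the last day of the resolution window.
The last day of the standstill period: 14 calendar days after 2020/04/28 is 2020/05/12.
Adding 7 calendar days to 2020/05/12 gives 2020/05/19, which is the date on which the service credit becomes due. 2020/05/19 is a Tuesday, so no roll-forward applies.

2020/05/19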